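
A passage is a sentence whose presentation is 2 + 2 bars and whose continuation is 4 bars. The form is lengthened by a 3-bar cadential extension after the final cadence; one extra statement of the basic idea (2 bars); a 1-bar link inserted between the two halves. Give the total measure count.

Basic sentence: 2 + 2 + 4 = 8 bars.
8 (basic form) + 3 (cadential extension) + 2 (extra statement) + 1 (link) = 14.

14 measures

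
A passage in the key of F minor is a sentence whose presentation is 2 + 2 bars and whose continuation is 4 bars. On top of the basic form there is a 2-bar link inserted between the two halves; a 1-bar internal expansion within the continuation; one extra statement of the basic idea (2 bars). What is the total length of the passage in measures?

Basic sentence: 2 + 2 + 4 = 8 bars.
8 (basic form) + 2 (link) + 1 (internal expansion) + 2 (extra statement) = 13.

13 measures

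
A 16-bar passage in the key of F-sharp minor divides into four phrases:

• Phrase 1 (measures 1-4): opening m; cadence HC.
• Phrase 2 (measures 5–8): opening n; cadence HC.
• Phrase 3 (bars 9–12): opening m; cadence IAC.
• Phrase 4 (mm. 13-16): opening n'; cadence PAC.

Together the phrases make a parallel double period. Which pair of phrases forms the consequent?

phrases 3 and 4

In a double period the first pair of phrases (ending half cadence) is the large antecedent and the second pair (ending perfect authentic cadence) is the large consequent; the consequent is phrases 3 and 4.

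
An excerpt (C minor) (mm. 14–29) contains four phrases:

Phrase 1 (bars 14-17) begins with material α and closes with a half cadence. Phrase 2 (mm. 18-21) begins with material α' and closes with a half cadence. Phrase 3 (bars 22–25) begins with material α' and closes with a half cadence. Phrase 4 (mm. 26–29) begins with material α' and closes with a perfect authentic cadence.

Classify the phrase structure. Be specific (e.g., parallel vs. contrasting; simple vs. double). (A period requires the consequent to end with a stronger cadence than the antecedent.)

Four phrases in two halves: the first half (mm. 14–21) ends with a half cadence, the second (bars 22–29) with a perfect authentic cadence — a large antecedent–consequent pair, i.e. a double period.
Phrase 3 begins with the same material as phrase 1, making it parallel.

parallel double period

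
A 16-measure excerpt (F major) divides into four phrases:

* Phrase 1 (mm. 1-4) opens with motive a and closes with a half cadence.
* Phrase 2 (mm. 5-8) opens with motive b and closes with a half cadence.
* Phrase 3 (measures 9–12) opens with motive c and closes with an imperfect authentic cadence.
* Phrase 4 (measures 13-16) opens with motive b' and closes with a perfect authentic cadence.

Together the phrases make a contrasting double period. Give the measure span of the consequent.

measures 9–16

In a double period the first pair of phrases (ending half cadence) is the large antecedent and the second pair (ending perfect authentic cadence) is the large consequent; the consequent is measures 9–16.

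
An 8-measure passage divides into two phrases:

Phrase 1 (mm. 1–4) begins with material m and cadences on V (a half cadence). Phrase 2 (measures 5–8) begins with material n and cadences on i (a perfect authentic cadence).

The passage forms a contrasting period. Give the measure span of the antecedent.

The phrase ending with the weaker cadence (half cadence) is the antecedent; the one ending more conclusively (perfect authentic cadence) is the consequent. The antecedent is measures 1–4.

measures 1–4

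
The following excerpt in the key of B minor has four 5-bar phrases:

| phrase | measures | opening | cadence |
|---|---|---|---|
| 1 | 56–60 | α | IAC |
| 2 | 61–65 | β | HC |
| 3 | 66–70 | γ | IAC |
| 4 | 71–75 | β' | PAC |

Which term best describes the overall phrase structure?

contrasting double period

Four phrases in two halves: the first half (measures 56–65) ends with a half cadence, the second (mm. 66–75) with a perfect authentic cadence — a large antecedent–consequent pair, i.e. a double period.
Phrase 3 begins with different material from phrase 1, making it contrasting.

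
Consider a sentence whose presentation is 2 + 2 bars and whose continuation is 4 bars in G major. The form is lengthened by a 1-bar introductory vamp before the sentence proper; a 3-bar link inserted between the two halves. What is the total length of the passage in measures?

Basic sentence: 2 + 2 + 4 = 8 bars.
8 (basic form) + 1 (introduction) + 3 (link) = 12.

12 measures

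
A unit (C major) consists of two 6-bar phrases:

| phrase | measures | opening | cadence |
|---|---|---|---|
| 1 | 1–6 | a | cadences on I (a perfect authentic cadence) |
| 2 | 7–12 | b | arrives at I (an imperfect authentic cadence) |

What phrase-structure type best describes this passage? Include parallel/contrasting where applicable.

The second phrase closes with an imperfect authentic cadence, which is not stronger than the first phrase's perfect authentic cadence; without a weak→strong cadential pair there is no antecedent–consequent relationship, so this is a phrase group rather than a period.

phrase group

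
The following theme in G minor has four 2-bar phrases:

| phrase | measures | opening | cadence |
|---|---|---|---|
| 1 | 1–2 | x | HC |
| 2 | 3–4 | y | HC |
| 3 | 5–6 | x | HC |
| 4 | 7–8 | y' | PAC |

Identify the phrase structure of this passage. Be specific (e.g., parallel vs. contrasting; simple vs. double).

parallel double period

Four phrases in two halves: the first half (bars 1-4) ends with a half cadence, the second (mm. 5-8) with a perfect authentic cadence — a large antecedent–consequent pair, i.e. a double period.
Phrase 3 begins with the same material as phrase 1, making it parallel.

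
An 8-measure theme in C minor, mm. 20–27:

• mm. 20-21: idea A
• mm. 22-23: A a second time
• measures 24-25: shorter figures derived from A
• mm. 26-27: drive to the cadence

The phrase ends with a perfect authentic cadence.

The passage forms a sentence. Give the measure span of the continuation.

After the presentation (mm. 20-23), the continuation covers the fragmentation through the cadence: mm. 24-27.

measures 24–27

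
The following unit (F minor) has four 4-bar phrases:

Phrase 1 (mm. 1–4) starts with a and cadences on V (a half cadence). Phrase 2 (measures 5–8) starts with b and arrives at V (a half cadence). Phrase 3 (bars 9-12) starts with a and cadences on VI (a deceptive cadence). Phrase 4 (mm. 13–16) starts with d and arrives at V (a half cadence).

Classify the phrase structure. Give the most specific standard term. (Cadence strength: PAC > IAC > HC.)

Phrase 4 ends with a half cadence, no stronger than phrase 2's half cadence, so the four phrases do not form a double period; nor do phrases 3–4 duplicate 1–2, so it is not a repeated period. With no phrase reaching a conclusive cadence, the passage is a phrase group.

phrase group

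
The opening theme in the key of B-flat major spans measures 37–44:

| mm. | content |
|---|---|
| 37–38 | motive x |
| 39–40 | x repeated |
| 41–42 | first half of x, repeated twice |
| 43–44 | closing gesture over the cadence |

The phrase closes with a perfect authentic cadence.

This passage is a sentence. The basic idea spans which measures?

measures 37–38

The presentation of a sentence is the basic idea (mm. 37–38) plus its repetition (mm. 39-40); the basic idea is therefore bars 37-38.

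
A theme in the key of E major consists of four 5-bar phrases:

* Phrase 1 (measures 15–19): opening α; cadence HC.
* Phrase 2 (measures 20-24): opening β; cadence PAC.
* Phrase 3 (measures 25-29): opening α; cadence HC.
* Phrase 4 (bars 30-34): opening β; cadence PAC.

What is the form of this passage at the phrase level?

The cadence pattern HC–PAC–HC–PAC is weak–strong twice, and phrases 3–4 restate phrases 1–2: a period heard twice, not a double period (which would end weakly at phrase 2).

repeated period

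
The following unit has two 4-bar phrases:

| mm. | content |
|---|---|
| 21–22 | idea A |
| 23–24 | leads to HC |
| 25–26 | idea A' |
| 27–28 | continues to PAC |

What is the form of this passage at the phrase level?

parallel period

Phrase 1 ends with a half cadence (weaker) and phrase 2 with a perfect authentic cadence (stronger): antecedent + consequent = a period.
The two phrases open with the same material (A / A'), so the period is parallel.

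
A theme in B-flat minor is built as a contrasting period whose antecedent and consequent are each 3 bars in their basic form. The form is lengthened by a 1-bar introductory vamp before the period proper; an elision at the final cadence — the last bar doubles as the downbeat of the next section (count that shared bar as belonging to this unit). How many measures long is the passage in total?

Basic contrasting period: 3 + 3 = 6 bars.
6 (basic form) + 1 (introduction) = 7.
The elision shares a bar with the next section but does not change this unit's count.

7 measures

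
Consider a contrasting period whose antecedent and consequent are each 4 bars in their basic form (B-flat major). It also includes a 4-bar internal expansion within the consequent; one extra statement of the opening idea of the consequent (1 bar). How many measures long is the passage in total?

Basic contrasting period: 4 + 4 = 8 bars.
8 (basic form) + 4 (internal expansion) + 1 (extra statement) = 13.

13 measures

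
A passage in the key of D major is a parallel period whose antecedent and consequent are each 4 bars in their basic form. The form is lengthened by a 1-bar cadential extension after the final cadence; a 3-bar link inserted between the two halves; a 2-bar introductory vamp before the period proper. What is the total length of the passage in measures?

Basic parallel period: 4 + 4 = 8 bars.
8 (basic form) + 1 (cadential extension) + 3 (link) + 2 (introduction) = 14.

14 measures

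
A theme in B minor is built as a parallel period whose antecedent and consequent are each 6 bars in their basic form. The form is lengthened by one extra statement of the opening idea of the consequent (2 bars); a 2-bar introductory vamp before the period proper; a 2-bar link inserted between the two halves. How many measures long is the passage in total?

18 measures

Basic parallel period: 6 + 6 = 12 bars.
12 (basic form) + 2 (extra statement) + 2 (introduction) + 2 (link) = 18.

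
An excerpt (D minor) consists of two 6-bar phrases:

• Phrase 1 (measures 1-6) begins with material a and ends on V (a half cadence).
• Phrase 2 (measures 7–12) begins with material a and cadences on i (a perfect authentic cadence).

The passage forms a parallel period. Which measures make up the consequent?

The phrase ending with the weaker cadence (half cadence) is the antecedent; the one ending more conclusively (perfect authentic cadence) is the consequent. The consequent is measures 7–12.

measures 7–12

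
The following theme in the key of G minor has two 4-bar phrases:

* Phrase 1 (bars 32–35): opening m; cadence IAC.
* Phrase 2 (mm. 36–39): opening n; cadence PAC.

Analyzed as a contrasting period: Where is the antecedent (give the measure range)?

The antecedent is the phrase ending with the weaker cadence (imperfect authentic cadence, phrase 1) and the consequent the one ending more conclusively (perfect authentic cadence, phrase 2); the antecedent is measures 32–35.

measures 32–35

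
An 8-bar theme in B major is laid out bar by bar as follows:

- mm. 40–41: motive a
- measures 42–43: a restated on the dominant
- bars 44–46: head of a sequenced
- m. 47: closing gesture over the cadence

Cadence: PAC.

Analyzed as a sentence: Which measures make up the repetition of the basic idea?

The presentation of a sentence is the basic idea (mm. 40–41) plus its repetition (measures 42–43); the repetition of the basic idea is therefore mm. 42-43.

measures 42–43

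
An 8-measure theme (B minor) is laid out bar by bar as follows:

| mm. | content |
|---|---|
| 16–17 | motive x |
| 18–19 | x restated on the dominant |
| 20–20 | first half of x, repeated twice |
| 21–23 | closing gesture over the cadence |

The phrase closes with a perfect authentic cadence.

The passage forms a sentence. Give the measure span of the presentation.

measures 16–19

The presentation of a sentence is the basic idea (measures 16–17) plus its repetition (mm. 18–19); the presentation is therefore measures 16-19.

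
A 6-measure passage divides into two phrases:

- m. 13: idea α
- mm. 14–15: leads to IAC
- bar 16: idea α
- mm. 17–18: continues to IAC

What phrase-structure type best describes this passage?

Both phrases have the same opening (α) and the same cadence (imperfect authentic cadence): the second is a restatement, not a consequent, so this is a repeated phrase rather than a period.

repeated phrase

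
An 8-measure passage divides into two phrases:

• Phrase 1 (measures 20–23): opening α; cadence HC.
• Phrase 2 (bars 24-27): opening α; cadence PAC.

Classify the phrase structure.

Phrase 1 ends with a half cadence (weaker) and phrase 2 with a perfect authentic cadence (stronger): antecedent + consequent = a period.
The two phrases open with the same material (α / α), so the period is parallel.

parallel period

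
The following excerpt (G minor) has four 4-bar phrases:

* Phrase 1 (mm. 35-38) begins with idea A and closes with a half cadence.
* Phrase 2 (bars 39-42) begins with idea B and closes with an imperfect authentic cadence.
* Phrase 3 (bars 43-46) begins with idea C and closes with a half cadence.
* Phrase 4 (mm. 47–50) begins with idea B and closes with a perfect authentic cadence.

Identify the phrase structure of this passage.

contrasting double period

Four phrases in two halves: the first half (mm. 35–42) ends with an imperfect authentic cadence, the second (bars 43-50) with a perfect authentic cadence — a large antecedent–consequent pair, i.e. a double period.
Phrase 3 begins with different material from phrase 1, making it contrasting.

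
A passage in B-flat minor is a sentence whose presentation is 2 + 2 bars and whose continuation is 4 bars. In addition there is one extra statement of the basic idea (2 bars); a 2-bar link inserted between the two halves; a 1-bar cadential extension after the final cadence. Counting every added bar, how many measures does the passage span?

13 measures

Basic sentence: 2 + 2 + 4 = 8 bars.
8 (basic form) + 2 (extra statement) + 2 (link) + 1 (cadential extension) = 13.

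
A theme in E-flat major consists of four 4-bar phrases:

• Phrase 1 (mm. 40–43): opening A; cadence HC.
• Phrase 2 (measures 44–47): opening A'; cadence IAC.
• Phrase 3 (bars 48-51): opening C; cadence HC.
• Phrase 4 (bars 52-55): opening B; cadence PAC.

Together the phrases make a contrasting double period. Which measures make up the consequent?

measures 48–55

In a double period the first pair of phrases (ending imperfect authentic cadence) is the large antecedent and the second pair (ending perfect authentic cadence) is the large consequent; the consequent is measures 48–55.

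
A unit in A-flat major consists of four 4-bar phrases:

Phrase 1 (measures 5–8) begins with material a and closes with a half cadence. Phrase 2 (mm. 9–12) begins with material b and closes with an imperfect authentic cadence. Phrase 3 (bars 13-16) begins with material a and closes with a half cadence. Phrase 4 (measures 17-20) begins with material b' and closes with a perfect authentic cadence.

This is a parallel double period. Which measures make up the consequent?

measures 13–20

In a double period the first pair of phrases (ending imperfect authentic cadence) is the large antecedent and the second pair (ending perfect authentic cadence) is the large consequent; the consequent is measures 13–20.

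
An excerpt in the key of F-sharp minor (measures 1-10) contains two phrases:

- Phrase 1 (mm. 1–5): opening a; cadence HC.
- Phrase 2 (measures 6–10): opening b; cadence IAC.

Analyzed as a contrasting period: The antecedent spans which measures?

The antecedent is the phrase ending with the weaker cadence (half cadence, phrase 1) and the consequent the one ending more conclusively (imperfect authentic cadence, phrase 2); the antecedent is mm. 1–5.

measures 1–5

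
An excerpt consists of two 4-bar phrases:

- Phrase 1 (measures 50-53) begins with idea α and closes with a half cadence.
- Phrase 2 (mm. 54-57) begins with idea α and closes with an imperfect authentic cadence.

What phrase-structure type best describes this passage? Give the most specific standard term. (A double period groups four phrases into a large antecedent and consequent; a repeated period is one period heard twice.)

Phrase 1 ends with a half cadence (weaker) and phrase 2 with an imperfect authentic cadence (stronger): antecedent + consequent = a period.
The two phrases open with the same material (α / α), so the period is parallel.

parallel period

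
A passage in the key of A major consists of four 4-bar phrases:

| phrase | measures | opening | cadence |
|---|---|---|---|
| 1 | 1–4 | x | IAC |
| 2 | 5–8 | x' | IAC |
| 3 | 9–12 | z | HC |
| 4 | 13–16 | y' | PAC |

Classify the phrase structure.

Four phrases in two halves: the first half (bars 1–8) ends with an imperfect authentic cadence, the second (bars 9–16) with a perfect authentic cadence — a large antecedent–consequent pair, i.e. a double period.
Phrase 3 begins with different material from phrase 1, making it contrasting.

contrasting double period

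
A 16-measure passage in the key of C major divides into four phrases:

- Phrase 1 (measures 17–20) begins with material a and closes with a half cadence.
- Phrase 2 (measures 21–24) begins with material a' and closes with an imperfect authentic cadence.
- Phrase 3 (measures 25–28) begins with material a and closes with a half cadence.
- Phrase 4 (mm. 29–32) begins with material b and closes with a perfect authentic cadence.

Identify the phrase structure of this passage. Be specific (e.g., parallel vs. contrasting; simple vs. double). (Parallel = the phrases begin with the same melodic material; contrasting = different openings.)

Four phrases in two halves: the first half (mm. 17–24) ends with an imperfect authentic cadence, the second (bars 25–32) with a perfect authentic cadence — a large antecedent–consequent pair, i.e. a double period.
Phrase 3 begins with the same material as phrase 1, making it parallel.

parallel double period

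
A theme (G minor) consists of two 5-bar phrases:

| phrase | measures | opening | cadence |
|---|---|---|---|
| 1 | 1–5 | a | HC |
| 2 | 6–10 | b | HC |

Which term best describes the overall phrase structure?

The second phrase closes with a half cadence, which is not stronger than the first phrase's half cadence; without a weak→strong cadential pair there is no antecedent–consequent relationship, so this is a phrase group rather than a period.

phrase group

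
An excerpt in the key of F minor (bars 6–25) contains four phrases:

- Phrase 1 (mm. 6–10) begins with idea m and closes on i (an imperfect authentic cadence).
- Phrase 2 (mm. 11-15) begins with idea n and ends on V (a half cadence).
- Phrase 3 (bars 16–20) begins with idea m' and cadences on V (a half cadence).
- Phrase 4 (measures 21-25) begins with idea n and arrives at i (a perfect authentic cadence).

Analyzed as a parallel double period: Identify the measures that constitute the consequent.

measures 16–25

In a double period the four phrases pair into a large antecedent (phrases 1–2, ending half cadence) and a large consequent (phrases 3–4, ending perfect authentic cadence). The consequent spans measures 16–25.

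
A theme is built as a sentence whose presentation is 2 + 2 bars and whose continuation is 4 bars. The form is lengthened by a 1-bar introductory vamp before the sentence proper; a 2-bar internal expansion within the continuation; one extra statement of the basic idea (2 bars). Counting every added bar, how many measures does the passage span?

13 measures

Basic sentence: 2 + 2 + 4 = 8 bars.
8 (basic form) + 1 (introduction) + 2 (internal expansion) + 2 (extra statement) = 13.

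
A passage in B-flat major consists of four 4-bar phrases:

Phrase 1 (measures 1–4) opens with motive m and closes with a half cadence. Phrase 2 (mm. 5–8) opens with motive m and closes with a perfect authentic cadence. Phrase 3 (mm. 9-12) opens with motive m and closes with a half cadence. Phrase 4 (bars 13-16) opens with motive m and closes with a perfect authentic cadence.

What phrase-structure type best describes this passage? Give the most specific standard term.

repeated period

The cadence pattern HC–PAC–HC–PAC is weak–strong twice, and phrases 3–4 restate phrases 1–2: a period heard twice, not a double period (which would end weakly at phrase 2).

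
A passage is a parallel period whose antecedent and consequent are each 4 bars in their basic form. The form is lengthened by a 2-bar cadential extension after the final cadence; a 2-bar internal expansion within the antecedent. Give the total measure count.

12 measures

Basic parallel period: 4 + 4 = 8 bars.
8 (basic form) + 2 (cadential extension) + 2 (internal expansion) = 12.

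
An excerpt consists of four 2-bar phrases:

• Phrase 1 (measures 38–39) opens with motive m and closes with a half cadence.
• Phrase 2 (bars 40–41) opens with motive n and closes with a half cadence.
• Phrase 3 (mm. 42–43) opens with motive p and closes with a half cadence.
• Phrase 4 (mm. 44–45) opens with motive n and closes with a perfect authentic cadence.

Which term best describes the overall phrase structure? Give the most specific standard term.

Four phrases in two halves: the first half (mm. 38–41) ends with a half cadence, the second (mm. 42–45) with a perfect authentic cadence — a large antecedent–consequent pair, i.e. a double period.
Phrase 3 begins with different material from phrase 1, making it contrasting.

contrasting double period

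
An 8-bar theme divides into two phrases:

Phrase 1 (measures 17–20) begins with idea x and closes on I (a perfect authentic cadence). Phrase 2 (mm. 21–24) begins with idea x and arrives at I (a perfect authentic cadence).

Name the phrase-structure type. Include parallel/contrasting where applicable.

repeated phrase

Both phrases have the same opening (x) and the same cadence (perfect authentic cadence): the second is a restatement, not a consequent, so this is a repeated phrase rather than a period.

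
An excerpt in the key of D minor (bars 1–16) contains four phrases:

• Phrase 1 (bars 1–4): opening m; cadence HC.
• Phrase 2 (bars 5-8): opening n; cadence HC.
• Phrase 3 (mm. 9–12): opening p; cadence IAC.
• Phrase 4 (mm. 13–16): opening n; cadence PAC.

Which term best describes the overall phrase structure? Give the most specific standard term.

contrasting double period

Four phrases in two halves: the first half (mm. 1-8) ends with a half cadence, the second (measures 9–16) with a perfect authentic cadence — a large antecedent–consequent pair, i.e. a double period.
Phrase 3 begins with different material from phrase 1, making it contrasting.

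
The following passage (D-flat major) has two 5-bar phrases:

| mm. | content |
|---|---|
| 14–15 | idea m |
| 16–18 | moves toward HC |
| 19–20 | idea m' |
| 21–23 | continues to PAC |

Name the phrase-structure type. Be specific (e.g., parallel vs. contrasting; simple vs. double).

Phrase 1 ends with a half cadence (weaker) and phrase 2 with a perfect authentic cadence (stronger): antecedent + consequent = a period.
The two phrases open with the same material (m / m'), so the period is parallel.

parallel period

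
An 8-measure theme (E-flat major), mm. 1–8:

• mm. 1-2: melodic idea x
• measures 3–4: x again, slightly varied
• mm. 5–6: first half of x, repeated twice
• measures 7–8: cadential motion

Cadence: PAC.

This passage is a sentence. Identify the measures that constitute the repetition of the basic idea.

The presentation of a sentence is the basic idea (bars 1–2) plus its repetition (mm. 3–4); the repetition of the basic idea is therefore mm. 3-4.

measures 3–4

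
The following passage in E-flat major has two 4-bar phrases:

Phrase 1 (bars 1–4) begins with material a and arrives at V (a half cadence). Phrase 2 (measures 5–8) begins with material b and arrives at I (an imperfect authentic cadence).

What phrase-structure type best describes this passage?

Phrase 1 ends with a half cadence (weaker) and phrase 2 with an imperfect authentic cadence (stronger): antecedent + consequent = a period.
The two phrases open with different material (a / b), so the period is contrasting.

contrasting period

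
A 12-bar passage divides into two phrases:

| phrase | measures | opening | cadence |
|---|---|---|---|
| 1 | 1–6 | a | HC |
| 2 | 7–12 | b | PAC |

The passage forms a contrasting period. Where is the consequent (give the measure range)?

measures 7–12

The antecedent is the phrase ending with the weaker cadence (half cadence, phrase 1) and the consequent the one ending more conclusively (perfect authentic cadence, phrase 2); the consequent is bars 7-12.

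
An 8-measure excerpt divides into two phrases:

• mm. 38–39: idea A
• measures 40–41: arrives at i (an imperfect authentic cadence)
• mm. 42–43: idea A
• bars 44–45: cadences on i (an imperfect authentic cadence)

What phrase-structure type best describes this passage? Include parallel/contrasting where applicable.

repeated phrase

Both phrases have the same opening (A) and the same cadence (imperfect authentic cadence): the second is a restatement, not a consequent, so this is a repeated phrase rather than a period.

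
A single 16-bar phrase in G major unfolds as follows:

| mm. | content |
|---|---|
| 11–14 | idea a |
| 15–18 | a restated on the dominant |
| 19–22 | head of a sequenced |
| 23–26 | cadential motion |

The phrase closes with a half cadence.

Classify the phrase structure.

sentence

Basic idea (mm. 11-14) + its repetition (bars 15–18) form the presentation; fragmentation and cadence (bars 19–26) form the continuation — the 16-bar whole is a sentence.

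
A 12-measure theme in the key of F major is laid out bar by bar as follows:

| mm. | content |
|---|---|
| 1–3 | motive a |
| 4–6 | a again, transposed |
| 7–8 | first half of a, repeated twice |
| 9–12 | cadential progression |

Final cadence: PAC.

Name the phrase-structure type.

sentence

Basic idea (mm. 1–3) + its repetition (mm. 4-6) form the presentation; fragmentation and cadence (bars 7–12) form the continuation — the 12-bar whole is a sentence.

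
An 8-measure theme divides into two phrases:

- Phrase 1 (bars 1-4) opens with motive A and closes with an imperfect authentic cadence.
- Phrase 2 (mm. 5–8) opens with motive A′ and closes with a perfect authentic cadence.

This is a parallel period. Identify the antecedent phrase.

phrase 1

The phrase ending with the weaker cadence (imperfect authentic cadence) is the antecedent; the one ending more conclusively (perfect authentic cadence) is the consequent. The antecedent is phrase 1.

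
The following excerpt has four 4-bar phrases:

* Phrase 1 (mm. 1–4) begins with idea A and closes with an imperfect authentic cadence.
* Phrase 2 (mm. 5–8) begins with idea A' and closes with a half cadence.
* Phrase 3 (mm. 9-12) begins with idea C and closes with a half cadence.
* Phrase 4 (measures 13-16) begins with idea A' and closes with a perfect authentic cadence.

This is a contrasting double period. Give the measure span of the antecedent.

In a double period the first pair of phrases (ending half cadence) is the large antecedent and the second pair (ending perfect authentic cadence) is the large consequent; the antecedent is measures 1–8.

measures 1–8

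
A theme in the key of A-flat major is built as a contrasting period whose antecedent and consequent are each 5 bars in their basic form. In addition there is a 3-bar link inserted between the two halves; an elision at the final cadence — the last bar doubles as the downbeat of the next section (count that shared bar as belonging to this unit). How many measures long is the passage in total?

13 measures

Basic contrasting period: 5 + 5 = 10 bars.
10 (basic form) + 3 (link) = 13.
The elision shares a bar with the next section but does not change this unit's count.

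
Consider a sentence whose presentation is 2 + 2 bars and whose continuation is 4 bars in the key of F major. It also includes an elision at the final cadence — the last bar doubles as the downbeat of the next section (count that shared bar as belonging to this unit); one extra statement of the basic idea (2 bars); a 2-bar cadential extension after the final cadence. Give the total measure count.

12 measures

Basic sentence: 2 + 2 + 4 = 8 bars.
8 (basic form) + 2 (extra statement) + 2 (cadential extension) = 12.
The elision shares a bar with the next section but does not change this unit's count.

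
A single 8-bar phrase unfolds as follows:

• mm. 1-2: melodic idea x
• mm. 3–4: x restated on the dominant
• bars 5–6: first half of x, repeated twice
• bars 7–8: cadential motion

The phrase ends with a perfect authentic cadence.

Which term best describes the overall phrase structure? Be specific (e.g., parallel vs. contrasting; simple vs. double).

sentence

Basic idea (mm. 1-2) + its repetition (measures 3–4) form the presentation; fragmentation and cadence (bars 5-8) form the continuation — the 8-bar whole is a sentence.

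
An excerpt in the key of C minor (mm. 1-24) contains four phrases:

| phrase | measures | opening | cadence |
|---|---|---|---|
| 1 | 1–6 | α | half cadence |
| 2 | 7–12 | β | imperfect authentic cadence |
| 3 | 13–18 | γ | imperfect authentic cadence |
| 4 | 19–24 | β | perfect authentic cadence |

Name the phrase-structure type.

contrasting double period

Four phrases in two halves: the first half (mm. 1-12) ends with an imperfect authentic cadence, the second (bars 13-24) with a perfect authentic cadence — a large antecedent–consequent pair, i.e. a double period.
Phrase 3 begins with different material from phrase 1, making it contrasting.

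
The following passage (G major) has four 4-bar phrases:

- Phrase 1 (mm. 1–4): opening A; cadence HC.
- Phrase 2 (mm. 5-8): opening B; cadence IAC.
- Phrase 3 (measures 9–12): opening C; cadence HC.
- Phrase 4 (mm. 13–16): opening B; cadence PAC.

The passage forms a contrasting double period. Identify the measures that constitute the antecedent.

measures 1–8

In a double period the four phrases pair into a large antecedent (phrases 1–2, ending imperfect authentic cadence) and a large consequent (phrases 3–4, ending perfect authentic cadence). The antecedent spans bars 1–8.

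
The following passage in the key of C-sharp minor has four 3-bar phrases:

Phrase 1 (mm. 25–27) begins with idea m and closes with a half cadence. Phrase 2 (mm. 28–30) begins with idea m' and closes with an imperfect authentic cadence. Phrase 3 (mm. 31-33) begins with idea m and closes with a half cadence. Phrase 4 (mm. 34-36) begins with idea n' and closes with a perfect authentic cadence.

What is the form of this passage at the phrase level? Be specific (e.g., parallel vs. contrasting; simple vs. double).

Four phrases in two halves: the first half (mm. 25–30) ends with an imperfect authentic cadence, the second (mm. 31–36) with a perfect authentic cadence — a large antecedent–consequent pair, i.e. a double period.
Phrase 3 begins with the same material as phrase 1, making it parallel.

parallel double period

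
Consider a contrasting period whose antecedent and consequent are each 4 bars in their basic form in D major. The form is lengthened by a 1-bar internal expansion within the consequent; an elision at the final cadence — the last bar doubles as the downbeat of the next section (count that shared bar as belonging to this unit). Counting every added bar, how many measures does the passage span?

Basic contrasting period: 4 + 4 = 8 bars.
8 (basic form) + 1 (internal expansion) = 9.
The elision shares a bar with the next section but does not change this unit's count.

9 measures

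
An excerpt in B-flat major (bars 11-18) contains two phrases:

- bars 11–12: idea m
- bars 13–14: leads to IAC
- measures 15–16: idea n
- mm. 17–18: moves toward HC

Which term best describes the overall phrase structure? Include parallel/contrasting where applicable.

The second phrase closes with a half cadence, which is not stronger than the first phrase's imperfect authentic cadence; without a weak→strong cadential pair there is no antecedent–consequent relationship, so this is a phrase group rather than a period.

phrase group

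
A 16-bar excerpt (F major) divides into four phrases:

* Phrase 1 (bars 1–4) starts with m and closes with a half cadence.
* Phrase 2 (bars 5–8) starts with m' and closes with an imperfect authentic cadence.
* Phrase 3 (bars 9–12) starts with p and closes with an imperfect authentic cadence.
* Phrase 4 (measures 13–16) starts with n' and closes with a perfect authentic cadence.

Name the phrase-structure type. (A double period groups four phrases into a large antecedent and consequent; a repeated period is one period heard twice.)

Four phrases in two halves: the first half (measures 1-8) ends with an imperfect authentic cadence, the second (mm. 9-16) with a perfect authentic cadence — a large antecedent–consequent pair, i.e. a double period.
Phrase 3 begins with different material from phrase 1, making it contrasting.

contrasting double period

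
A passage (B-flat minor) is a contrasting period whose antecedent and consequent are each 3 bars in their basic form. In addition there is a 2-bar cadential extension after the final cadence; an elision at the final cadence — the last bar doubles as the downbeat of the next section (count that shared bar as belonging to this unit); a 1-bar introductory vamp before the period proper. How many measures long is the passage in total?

Basic contrasting period: 3 + 3 = 6 bars.
6 (basic form) + 2 (cadential extension) + 1 (introduction) = 9.
The elision shares a bar with the next section but does not change this unit's count.

9 measures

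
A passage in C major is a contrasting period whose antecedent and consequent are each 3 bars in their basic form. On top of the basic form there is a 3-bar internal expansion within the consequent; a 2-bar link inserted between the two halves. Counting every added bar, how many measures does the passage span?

Basic contrasting period: 3 + 3 = 6 bars.
6 (basic form) + 3 (internal expansion) + 2 (link) = 11.

11 measures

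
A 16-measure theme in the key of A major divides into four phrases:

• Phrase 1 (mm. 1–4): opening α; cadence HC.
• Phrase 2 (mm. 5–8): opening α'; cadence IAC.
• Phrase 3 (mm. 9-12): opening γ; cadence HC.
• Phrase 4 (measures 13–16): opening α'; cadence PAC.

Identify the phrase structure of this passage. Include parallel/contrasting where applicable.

contrasting double period

Four phrases in two halves: the first half (bars 1–8) ends with an imperfect authentic cadence, the second (mm. 9–16) with a perfect authentic cadence — a large antecedent–consequent pair, i.e. a double period.
Phrase 3 begins with different material from phrase 1, making it contrasting.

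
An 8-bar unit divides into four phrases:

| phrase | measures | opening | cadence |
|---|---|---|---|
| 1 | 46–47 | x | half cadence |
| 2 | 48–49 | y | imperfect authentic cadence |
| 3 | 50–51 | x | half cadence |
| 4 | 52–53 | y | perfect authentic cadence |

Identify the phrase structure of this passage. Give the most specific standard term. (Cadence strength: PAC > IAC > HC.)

parallel double period

Four phrases in two halves: the first half (bars 46–49) ends with an imperfect authentic cadence, the second (mm. 50–53) with a perfect authentic cadence — a large antecedent–consequent pair, i.e. a double period.
Phrase 3 begins with the same material as phrase 1, making it parallel.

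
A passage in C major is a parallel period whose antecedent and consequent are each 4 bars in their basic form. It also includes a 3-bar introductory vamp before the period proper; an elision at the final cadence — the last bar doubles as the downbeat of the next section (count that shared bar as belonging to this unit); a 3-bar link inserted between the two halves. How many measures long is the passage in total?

Basic parallel period: 4 + 4 = 8 bars.
8 (basic form) + 3 (introduction) + 3 (link) = 14.
The elision shares a bar with the next section but does not change this unit's count.

14 measures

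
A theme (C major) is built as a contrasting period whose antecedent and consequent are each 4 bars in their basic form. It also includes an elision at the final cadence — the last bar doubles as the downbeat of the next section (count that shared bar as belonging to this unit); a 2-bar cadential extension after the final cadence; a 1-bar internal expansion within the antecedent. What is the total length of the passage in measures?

11 measures

Basic contrasting period: 4 + 4 = 8 bars.
8 (basic form) + 2 (cadential extension) + 1 (internal expansion) = 11.
The elision shares a bar with the next section but does not change this unit's count.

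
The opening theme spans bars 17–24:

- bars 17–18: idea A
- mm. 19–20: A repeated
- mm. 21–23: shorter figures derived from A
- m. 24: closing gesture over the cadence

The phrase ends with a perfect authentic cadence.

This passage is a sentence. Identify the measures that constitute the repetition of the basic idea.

measures 19–20

The presentation of a sentence is the basic idea (mm. 17–18) plus its repetition (measures 19-20); the repetition of the basic idea is therefore mm. 19–20.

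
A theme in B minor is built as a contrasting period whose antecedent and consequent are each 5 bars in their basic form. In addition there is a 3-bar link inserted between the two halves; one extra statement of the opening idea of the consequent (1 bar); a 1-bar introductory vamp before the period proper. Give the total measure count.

Basic contrasting period: 5 + 5 = 10 bars.
10 (basic form) + 3 (link) + 1 (extra statement) + 1 (introduction) = 15.

15 measures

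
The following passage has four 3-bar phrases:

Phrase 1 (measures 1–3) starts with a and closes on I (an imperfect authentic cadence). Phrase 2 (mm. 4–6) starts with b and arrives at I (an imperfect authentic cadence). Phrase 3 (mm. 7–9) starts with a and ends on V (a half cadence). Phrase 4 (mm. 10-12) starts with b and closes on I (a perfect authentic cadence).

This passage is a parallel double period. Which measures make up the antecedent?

In a double period the four phrases pair into a large antecedent (phrases 1–2, ending imperfect authentic cadence) and a large consequent (phrases 3–4, ending perfect authentic cadence). The antecedent spans measures 1–6.

measures 1–6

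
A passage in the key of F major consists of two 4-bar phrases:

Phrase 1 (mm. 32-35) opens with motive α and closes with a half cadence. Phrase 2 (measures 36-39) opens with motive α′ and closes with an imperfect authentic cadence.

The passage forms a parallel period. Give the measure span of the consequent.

The antecedent is the phrase ending with the weaker cadence (half cadence, phrase 1) and the consequent the one ending more conclusively (imperfect authentic cadence, phrase 2); the consequent is measures 36–39.

measures 36–39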